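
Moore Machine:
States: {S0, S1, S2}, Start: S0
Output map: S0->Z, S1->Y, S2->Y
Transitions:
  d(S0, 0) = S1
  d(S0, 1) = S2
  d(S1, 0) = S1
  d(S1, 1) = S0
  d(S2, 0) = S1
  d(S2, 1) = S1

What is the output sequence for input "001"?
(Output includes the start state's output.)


Start: S0 (output Z)
  --0--> S1 (output Y)
  --0--> S1 (output Y)
  --1--> S0 (output Z)

"ZYYZ"


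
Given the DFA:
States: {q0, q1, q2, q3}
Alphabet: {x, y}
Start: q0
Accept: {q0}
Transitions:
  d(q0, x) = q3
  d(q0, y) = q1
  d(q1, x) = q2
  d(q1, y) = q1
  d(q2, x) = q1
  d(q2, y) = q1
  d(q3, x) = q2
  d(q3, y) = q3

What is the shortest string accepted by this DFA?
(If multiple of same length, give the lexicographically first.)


BFS by string length (lex-first path to each state shown):
  len 0: q0<-""
Found accept state at length 0.

"" (empty string)


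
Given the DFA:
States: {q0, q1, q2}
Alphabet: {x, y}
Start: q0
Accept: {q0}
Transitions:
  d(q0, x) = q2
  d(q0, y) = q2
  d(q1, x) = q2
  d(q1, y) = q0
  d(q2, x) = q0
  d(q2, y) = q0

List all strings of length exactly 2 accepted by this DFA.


All strings of length 2: 4 total
Accepted: 4

"xx", "xy", "yx", "yy"


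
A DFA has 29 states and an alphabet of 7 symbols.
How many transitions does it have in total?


Each state has exactly one transition per symbol.
29 * 7 = 203

203


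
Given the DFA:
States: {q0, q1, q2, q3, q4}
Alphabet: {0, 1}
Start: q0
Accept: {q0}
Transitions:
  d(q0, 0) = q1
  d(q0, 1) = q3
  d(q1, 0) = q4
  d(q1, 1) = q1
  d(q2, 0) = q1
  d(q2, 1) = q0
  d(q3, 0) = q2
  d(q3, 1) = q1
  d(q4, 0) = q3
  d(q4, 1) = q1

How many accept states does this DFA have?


Accept states listed: {q0}
Counting: q0(1)

1


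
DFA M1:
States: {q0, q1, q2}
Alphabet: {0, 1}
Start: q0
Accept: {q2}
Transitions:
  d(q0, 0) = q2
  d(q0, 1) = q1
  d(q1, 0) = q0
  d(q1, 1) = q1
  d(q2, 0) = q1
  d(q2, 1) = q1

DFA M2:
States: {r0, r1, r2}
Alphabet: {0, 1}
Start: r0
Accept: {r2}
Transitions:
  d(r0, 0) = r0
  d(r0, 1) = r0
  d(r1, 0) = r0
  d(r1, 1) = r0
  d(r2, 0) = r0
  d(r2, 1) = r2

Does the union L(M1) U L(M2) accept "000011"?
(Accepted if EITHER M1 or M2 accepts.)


M1: final=q1 accepted=False
M2: final=r0 accepted=False

No, union rejects (neither accepts)


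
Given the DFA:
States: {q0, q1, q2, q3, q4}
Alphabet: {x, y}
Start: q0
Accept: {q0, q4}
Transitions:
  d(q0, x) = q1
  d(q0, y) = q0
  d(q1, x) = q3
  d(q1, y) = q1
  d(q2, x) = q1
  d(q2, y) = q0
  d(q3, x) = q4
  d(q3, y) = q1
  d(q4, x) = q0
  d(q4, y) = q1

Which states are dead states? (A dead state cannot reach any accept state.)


Forward reachability from each state:
  q0 -> reaches accept state q0 (live)
  q1 -> reaches accept state q0 (live)
  q2 -> reaches accept state q0 (live)
  q3 -> reaches accept state q0 (live)
  q4 -> reaches accept state q0 (live)

None (all states can reach an accept state)


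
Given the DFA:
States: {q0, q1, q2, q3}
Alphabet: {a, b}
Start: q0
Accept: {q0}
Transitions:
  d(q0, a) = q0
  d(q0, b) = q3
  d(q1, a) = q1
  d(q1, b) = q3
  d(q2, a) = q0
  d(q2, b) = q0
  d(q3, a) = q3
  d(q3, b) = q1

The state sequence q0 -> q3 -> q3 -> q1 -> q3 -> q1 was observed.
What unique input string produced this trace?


Trace back each transition to find the symbol:
  q0 --[b]--> q3
  q3 --[a]--> q3
  q3 --[b]--> q1
  q1 --[b]--> q3
  q3 --[b]--> q1

"babbb"


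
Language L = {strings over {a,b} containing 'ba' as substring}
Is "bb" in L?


'ba' does not occur

No, "bb" is not in L


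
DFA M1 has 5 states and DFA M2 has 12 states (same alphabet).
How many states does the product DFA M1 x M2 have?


Product construction pairs every M1 state with every M2 state.
5 * 12 = 60

60


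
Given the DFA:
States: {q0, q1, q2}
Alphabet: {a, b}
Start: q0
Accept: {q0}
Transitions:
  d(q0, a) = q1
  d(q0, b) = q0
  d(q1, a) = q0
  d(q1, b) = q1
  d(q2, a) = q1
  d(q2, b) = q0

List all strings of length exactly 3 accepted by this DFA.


All strings of length 3: 8 total
Accepted: 4

"aab", "aba", "baa", "bbb"


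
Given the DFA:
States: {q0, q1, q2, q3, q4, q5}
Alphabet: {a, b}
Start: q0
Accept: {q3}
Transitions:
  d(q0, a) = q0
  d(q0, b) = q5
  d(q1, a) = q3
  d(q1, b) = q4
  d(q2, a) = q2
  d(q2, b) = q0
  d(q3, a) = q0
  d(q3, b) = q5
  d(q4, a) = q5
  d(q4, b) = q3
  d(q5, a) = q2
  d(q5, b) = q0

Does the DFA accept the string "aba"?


Trace: q0 -> q0 -> q5 -> q2
Final state: q2
Accept states: {q3}

No, rejected (final state q2 is not an accept state)


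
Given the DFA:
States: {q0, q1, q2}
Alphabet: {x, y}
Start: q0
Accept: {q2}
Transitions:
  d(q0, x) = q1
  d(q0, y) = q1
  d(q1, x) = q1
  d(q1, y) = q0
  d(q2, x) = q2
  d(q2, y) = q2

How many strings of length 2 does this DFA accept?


Enumerating all length-2 strings:
  "xx" -> q1 [reject]
  "xy" -> q0 [reject]
  "yx" -> q1 [reject]
  "yy" -> q0 [reject]

0 out of 4


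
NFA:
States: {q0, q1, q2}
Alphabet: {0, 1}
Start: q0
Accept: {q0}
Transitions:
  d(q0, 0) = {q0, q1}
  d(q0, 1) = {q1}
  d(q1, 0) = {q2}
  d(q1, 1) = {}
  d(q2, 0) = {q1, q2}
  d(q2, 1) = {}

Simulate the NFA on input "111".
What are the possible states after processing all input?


Start: {q0}
  --1--> {q1}
  --1--> {}
  --1--> {}

{} (empty set, no valid transitions)


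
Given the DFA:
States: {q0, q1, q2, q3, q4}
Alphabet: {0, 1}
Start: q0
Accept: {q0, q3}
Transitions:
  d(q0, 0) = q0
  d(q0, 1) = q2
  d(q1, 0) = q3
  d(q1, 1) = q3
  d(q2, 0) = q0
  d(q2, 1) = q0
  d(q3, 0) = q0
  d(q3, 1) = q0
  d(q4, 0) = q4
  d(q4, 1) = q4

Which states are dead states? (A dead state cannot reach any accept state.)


Forward reachability from each state:
  q0 -> reaches accept state q0 (live)
  q1 -> reaches accept state q0 (live)
  q2 -> reaches accept state q0 (live)
  q3 -> reaches accept state q0 (live)
  q4 -> reaches {q4}, no accept state (dead)

{q4}


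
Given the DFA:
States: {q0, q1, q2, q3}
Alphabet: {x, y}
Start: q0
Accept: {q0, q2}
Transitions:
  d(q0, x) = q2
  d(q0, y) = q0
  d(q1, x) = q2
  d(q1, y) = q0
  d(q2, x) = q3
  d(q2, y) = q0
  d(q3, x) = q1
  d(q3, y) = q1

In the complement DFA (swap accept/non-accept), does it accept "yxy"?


Trace: q0 -> q0 -> q2 -> q0
Final: q0
Original accept: {q0, q2}
Complement: q0 is in original accept

No, complement rejects (original accepts)


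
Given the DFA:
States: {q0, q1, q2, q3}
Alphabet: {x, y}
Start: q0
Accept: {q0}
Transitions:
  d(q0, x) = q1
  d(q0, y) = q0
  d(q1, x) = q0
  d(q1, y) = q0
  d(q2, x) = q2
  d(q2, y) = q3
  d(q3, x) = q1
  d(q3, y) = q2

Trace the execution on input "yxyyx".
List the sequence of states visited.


Input: yxyyx
d(q0, y) = q0
d(q0, x) = q1
d(q1, y) = q0
d(q0, y) = q0
d(q0, x) = q1


q0 -> q0 -> q1 -> q0 -> q0 -> q1


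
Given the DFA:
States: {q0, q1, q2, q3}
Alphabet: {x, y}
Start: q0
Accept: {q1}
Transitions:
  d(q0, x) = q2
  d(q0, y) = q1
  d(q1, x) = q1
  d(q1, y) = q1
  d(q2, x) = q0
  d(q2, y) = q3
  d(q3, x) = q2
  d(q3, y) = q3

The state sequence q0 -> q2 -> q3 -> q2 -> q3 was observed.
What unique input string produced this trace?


Trace back each transition to find the symbol:
  q0 --[x]--> q2
  q2 --[y]--> q3
  q3 --[x]--> q2
  q2 --[y]--> q3

"xyxy"


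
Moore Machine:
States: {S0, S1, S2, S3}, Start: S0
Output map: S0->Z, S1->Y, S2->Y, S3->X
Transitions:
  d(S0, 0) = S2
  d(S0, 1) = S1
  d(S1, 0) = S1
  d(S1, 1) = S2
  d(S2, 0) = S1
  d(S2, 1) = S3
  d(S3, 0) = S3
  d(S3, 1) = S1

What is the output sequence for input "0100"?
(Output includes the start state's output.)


Start: S0 (output Z)
  --0--> S2 (output Y)
  --1--> S3 (output X)
  --0--> S3 (output X)
  --0--> S3 (output X)

"ZYXXX"


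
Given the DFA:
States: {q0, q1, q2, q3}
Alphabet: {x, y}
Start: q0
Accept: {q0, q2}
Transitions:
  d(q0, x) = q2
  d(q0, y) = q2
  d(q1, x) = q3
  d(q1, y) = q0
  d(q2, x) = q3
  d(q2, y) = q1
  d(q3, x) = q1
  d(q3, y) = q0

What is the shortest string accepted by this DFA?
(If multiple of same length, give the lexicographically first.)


BFS by string length (lex-first path to each state shown):
  len 0: q0<-""
Found accept state at length 0.

"" (empty string)


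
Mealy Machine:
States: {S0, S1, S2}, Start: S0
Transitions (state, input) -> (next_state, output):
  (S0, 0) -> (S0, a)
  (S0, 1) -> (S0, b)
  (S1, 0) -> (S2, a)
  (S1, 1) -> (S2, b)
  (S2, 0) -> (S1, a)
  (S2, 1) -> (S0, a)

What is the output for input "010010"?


Step-by-step:
  (S0, 0) -> (S0, a)
  (S0, 1) -> (S0, b)
  (S0, 0) -> (S0, a)
  (S0, 0) -> (S0, a)
  (S0, 1) -> (S0, b)
  (S0, 0) -> (S0, a)

"abaaba"


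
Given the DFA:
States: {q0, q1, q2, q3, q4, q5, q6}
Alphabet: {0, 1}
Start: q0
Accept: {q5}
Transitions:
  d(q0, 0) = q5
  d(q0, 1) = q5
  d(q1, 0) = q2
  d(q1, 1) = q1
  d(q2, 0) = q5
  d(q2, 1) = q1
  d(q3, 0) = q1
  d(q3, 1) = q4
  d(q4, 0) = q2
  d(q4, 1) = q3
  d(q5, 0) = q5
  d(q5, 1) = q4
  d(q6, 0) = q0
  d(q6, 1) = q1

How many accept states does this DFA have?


Accept states listed: {q5}
Counting: q5(1)

1


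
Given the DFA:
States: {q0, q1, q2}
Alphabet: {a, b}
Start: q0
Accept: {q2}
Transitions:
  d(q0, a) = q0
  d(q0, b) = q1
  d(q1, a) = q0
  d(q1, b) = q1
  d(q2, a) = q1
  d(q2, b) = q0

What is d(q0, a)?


Looking up transition d(q0, a)

q0


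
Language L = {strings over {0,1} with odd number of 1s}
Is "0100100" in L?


count('1') = 2; 2 mod 2 = 0

No, "0100100" is not in L


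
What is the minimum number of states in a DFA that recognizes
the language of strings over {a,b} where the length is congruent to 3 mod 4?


States track (length) mod 4.
Need 4 states: one per remainder 0..3; accept = remainder 3.

4


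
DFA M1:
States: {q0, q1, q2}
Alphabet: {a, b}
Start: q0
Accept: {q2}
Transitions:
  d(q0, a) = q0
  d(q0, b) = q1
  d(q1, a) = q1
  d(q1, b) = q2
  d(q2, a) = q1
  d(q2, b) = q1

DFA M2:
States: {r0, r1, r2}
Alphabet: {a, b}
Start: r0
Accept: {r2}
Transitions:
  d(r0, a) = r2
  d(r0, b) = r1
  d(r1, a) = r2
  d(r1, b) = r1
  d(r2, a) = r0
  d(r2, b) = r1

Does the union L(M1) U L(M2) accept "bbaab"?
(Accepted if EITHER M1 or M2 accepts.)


M1: final=q2 accepted=True
M2: final=r1 accepted=False

Yes, union accepts


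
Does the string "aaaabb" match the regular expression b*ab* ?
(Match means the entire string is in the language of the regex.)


|string| = 6; first = 'a'; last = 'b'

No, "aaaabb" does not match b*ab*


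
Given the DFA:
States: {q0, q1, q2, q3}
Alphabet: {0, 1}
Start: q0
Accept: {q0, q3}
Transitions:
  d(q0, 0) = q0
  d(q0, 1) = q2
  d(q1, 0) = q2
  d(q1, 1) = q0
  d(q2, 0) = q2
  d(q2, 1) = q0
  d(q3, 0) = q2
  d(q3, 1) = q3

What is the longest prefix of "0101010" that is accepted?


Run the DFA, marking each prefix where the state is accepting:
  "" -> q0 [accept]
  "0" -> q0 [accept]
  "01" -> q2 [reject]
  "010" -> q2 [reject]
  "0101" -> q0 [accept]
  "01010" -> q0 [accept]
  "010101" -> q2 [reject]
  "0101010" -> q2 [reject]

"01010"


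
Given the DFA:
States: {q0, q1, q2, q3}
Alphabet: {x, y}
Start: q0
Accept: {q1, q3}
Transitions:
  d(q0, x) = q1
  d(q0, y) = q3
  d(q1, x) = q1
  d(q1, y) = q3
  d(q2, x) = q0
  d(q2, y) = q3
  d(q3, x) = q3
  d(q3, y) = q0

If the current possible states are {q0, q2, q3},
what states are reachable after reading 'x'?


Apply transition on 'x' from each current state:
  d(q0, x) = q1
  d(q2, x) = q0
  d(q3, x) = q3

{q0, q1, q3}


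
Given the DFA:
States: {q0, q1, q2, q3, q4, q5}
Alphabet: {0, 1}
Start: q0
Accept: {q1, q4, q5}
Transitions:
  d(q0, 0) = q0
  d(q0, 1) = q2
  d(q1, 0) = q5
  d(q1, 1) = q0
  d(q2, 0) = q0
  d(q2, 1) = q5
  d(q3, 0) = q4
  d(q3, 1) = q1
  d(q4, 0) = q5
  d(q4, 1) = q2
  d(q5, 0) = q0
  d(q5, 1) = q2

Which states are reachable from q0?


BFS from q0:
  layer 0: {q0}
  layer 1: {q2}
  layer 2: {q5}

{q0, q2, q5}


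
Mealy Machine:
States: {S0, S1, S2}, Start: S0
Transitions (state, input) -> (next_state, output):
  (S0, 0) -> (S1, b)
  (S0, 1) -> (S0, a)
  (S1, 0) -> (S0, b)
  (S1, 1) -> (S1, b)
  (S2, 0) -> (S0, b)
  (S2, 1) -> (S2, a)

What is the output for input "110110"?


Step-by-step:
  (S0, 1) -> (S0, a)
  (S0, 1) -> (S0, a)
  (S0, 0) -> (S1, b)
  (S1, 1) -> (S1, b)
  (S1, 1) -> (S1, b)
  (S1, 0) -> (S0, b)

"aabbbb"


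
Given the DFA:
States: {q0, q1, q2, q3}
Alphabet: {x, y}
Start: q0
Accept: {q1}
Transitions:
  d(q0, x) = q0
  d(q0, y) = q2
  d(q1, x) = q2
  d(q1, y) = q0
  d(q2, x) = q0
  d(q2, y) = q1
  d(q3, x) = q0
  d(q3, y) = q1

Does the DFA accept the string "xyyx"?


Trace: q0 -> q0 -> q2 -> q1 -> q2
Final state: q2
Accept states: {q1}

No, rejected (final state q2 is not an accept state)


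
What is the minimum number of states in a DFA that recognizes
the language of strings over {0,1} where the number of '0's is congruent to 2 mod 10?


States track (count of '0') mod 10.
Need 10 states: one per remainder 0..9; accept = remainder 2.

10


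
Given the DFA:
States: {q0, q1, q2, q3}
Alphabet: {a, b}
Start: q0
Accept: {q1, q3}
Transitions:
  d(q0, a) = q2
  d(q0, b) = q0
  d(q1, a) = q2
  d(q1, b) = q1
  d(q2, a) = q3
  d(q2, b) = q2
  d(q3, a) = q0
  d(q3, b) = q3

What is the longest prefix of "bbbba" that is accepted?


Run the DFA, marking each prefix where the state is accepting:
  "" -> q0 [reject]
  "b" -> q0 [reject]
  "bb" -> q0 [reject]
  "bbb" -> q0 [reject]
  "bbbb" -> q0 [reject]
  "bbbba" -> q2 [reject]

No prefix is accepted


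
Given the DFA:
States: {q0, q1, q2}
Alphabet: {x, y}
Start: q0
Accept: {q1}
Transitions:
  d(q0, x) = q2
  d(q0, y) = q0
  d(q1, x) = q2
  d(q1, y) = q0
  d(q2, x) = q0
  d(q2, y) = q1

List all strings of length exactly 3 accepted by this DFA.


All strings of length 3: 8 total
Accepted: 1

"yxy"


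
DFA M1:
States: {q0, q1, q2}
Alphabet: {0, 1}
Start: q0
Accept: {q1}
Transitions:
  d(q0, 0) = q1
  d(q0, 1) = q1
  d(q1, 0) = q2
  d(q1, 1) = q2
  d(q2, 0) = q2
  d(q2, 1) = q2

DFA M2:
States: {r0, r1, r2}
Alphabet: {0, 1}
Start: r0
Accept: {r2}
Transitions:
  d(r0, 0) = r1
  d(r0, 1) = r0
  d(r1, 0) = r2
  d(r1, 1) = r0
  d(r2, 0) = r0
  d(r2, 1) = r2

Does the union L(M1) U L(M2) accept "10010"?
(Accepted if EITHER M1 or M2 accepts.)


M1: final=q2 accepted=False
M2: final=r0 accepted=False

No, union rejects (neither accepts)


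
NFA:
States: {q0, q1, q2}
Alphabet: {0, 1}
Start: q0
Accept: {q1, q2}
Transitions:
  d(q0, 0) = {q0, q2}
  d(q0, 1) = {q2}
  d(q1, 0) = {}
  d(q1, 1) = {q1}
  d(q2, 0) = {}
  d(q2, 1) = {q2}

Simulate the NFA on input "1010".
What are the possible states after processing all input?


Start: {q0}
  --1--> {q2}
  --0--> {}
  --1--> {}
  --0--> {}

{} (empty set, no valid transitions)


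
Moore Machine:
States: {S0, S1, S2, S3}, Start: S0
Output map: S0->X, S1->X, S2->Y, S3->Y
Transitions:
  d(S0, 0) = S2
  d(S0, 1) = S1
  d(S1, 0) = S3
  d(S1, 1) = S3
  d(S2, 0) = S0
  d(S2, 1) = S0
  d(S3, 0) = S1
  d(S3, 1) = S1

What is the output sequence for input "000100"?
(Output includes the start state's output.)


Start: S0 (output X)
  --0--> S2 (output Y)
  --0--> S0 (output X)
  --0--> S2 (output Y)
  --1--> S0 (output X)
  --0--> S2 (output Y)
  --0--> S0 (output X)

"XYXYXYX"


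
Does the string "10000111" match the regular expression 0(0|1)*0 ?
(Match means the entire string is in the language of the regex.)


|string| = 8; first = '1'; last = '1'

No, "10000111" does not match 0(0|1)*0


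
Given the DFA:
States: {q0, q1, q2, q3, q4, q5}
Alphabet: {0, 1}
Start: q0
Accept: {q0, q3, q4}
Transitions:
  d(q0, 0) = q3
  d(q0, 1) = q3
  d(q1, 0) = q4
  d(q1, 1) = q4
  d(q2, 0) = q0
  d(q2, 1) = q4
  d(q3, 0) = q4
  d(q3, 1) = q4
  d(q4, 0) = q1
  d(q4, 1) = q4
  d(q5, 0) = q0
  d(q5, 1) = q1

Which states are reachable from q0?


BFS from q0:
  layer 0: {q0}
  layer 1: {q3}
  layer 2: {q4}
  layer 3: {q1}

{q0, q1, q3, q4}


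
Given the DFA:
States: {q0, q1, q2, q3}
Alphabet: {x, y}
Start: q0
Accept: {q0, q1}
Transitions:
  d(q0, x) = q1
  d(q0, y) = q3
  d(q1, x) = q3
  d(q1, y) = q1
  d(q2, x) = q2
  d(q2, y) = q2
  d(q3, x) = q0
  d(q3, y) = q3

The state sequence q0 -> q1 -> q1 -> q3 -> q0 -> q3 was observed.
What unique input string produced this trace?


Trace back each transition to find the symbol:
  q0 --[x]--> q1
  q1 --[y]--> q1
  q1 --[x]--> q3
  q3 --[x]--> q0
  q0 --[y]--> q3

"xyxxy"


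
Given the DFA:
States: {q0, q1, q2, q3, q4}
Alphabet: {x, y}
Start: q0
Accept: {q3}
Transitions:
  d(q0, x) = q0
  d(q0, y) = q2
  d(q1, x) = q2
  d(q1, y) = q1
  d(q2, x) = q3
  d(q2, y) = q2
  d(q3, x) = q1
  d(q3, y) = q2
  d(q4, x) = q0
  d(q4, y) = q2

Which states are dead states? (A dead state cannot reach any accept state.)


Forward reachability from each state:
  q0 -> reaches accept state q3 (live)
  q1 -> reaches accept state q3 (live)
  q2 -> reaches accept state q3 (live)
  q3 -> reaches accept state q3 (live)
  q4 -> reaches accept state q3 (live)

None (all states can reach an accept state)


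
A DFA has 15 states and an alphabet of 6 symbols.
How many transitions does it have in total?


Each state has exactly one transition per symbol.
15 * 6 = 90

90


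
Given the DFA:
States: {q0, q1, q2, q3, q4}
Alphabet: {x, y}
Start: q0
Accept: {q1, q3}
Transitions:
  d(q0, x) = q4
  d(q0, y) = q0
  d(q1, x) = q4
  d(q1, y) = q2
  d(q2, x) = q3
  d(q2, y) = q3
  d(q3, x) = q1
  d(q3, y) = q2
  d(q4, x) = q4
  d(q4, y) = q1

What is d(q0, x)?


Looking up transition d(q0, x)

q4


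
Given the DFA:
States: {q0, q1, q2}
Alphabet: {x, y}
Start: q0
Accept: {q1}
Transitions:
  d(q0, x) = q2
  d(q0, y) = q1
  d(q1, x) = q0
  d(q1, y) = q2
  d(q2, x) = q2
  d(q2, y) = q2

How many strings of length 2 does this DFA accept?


Enumerating all length-2 strings:
  "xx" -> q2 [reject]
  "xy" -> q2 [reject]
  "yx" -> q0 [reject]
  "yy" -> q2 [reject]

0 out of 4


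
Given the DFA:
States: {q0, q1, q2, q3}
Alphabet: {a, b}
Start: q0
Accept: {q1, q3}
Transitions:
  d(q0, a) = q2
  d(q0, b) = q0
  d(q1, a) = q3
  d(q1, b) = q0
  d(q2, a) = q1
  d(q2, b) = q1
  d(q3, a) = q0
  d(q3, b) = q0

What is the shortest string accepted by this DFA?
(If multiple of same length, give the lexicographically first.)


BFS by string length (lex-first path to each state shown):
  len 0: q0<-""
  len 1: q0<-"b", q2<-"a"
  len 2: q0<-"bb", q1<-"aa", q2<-"ba"
Found accept state at length 2.

"aa"


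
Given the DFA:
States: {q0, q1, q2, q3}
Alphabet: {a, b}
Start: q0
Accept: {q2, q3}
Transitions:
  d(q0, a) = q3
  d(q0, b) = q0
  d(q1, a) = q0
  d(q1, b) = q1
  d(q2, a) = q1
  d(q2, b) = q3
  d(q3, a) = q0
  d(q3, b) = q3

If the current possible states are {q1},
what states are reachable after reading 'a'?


Apply transition on 'a' from each current state:
  d(q1, a) = q0

{q0}


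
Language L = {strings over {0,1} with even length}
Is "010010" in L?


length = 6; 6 mod 2 = 0

Yes, "010010" is in L


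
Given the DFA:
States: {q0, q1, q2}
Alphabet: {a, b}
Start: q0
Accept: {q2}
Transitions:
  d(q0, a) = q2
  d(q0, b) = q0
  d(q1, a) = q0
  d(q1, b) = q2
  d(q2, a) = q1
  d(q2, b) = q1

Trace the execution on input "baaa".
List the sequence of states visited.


Input: baaa
d(q0, b) = q0
d(q0, a) = q2
d(q2, a) = q1
d(q1, a) = q0


q0 -> q0 -> q2 -> q1 -> q0


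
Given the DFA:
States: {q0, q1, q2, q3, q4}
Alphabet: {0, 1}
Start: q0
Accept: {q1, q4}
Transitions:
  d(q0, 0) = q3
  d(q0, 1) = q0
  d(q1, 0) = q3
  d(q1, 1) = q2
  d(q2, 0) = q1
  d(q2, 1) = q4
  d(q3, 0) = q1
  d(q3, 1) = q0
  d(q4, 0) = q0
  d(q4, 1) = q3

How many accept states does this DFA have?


Accept states listed: {q1, q4}
Counting: q1(1) q4(2)

2


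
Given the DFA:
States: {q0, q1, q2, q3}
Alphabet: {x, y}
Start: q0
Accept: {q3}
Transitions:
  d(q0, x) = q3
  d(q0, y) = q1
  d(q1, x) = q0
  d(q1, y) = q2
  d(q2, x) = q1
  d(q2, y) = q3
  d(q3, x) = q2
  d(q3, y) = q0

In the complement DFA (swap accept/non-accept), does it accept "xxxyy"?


Trace: q0 -> q3 -> q2 -> q1 -> q2 -> q3
Final: q3
Original accept: {q3}
Complement: q3 is in original accept

No, complement rejects (original accepts)


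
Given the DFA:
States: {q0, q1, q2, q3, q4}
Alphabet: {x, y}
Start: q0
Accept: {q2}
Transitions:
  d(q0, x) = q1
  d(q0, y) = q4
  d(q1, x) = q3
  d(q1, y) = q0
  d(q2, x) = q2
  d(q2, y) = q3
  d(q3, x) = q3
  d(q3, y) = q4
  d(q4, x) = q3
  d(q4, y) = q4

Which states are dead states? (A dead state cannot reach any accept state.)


Forward reachability from each state:
  q0 -> reaches {q0, q1, q3, q4}, no accept state (dead)
  q1 -> reaches {q0, q1, q3, q4}, no accept state (dead)
  q2 -> reaches accept state q2 (live)
  q3 -> reaches {q3, q4}, no accept state (dead)
  q4 -> reaches {q3, q4}, no accept state (dead)

{q0, q1, q3, q4}


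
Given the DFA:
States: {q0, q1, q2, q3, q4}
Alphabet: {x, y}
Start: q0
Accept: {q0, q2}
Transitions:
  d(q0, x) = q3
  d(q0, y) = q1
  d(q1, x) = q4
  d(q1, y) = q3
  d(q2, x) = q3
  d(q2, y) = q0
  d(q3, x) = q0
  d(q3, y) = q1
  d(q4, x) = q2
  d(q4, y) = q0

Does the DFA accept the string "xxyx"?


Trace: q0 -> q3 -> q0 -> q1 -> q4
Final state: q4
Accept states: {q0, q2}

No, rejected (final state q4 is not an accept state)


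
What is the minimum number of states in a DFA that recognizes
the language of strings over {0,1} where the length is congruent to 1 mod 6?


States track (length) mod 6.
Need 6 states: one per remainder 0..5; accept = remainder 1.

6


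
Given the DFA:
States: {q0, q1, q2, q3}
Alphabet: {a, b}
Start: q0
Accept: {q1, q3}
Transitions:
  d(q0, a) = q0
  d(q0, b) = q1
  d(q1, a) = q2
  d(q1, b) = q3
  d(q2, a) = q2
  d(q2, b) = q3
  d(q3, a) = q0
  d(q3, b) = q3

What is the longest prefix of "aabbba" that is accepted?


Run the DFA, marking each prefix where the state is accepting:
  "" -> q0 [reject]
  "a" -> q0 [reject]
  "aa" -> q0 [reject]
  "aab" -> q1 [accept]
  "aabb" -> q3 [accept]
  "aabbb" -> q3 [accept]
  "aabbba" -> q0 [reject]

"aabbb"


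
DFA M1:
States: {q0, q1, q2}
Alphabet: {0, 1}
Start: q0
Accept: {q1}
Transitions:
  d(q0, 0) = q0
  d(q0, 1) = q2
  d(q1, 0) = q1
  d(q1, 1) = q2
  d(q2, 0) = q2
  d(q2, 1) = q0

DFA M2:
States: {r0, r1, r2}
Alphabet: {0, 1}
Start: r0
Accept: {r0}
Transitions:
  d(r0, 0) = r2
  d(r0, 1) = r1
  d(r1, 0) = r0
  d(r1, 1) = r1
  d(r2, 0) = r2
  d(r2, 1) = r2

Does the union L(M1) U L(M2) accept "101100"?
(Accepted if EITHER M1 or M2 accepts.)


M1: final=q2 accepted=False
M2: final=r2 accepted=False

No, union rejects (neither accepts)


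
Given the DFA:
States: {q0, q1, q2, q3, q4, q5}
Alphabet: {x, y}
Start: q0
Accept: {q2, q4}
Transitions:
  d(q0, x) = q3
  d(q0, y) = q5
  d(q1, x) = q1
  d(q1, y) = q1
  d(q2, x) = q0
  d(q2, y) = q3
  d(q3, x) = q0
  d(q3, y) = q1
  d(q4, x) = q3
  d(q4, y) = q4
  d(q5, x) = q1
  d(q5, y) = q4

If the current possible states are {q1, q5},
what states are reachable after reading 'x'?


Apply transition on 'x' from each current state:
  d(q1, x) = q1
  d(q5, x) = q1

{q1}


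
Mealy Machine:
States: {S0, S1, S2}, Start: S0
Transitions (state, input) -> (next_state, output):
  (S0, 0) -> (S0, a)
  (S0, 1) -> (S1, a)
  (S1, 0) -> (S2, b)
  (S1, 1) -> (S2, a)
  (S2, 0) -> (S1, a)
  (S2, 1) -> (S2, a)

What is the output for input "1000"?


Step-by-step:
  (S0, 1) -> (S1, a)
  (S1, 0) -> (S2, b)
  (S2, 0) -> (S1, a)
  (S1, 0) -> (S2, b)

"abab"


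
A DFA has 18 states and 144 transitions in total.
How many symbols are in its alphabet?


Each state has exactly one transition per symbol.
|alphabet| = transitions / states = 144 / 18 = 8

8


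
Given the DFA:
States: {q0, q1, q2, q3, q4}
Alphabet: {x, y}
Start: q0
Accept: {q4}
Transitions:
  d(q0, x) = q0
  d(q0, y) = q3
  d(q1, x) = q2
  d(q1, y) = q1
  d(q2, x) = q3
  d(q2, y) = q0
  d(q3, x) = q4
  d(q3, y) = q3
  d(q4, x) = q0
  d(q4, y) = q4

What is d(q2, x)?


Looking up transition d(q2, x)

q3


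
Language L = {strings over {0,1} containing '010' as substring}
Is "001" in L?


'010' does not occur

No, "001" is not in L


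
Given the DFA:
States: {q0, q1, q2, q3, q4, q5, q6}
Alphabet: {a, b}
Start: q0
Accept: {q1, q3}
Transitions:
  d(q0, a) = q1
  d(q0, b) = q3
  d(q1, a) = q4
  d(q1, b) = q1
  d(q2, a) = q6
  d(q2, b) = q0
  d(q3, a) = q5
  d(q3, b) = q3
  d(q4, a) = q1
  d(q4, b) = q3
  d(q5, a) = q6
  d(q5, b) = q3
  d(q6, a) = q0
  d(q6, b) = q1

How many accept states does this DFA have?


Accept states listed: {q1, q3}
Counting: q1(1) q3(2)

2


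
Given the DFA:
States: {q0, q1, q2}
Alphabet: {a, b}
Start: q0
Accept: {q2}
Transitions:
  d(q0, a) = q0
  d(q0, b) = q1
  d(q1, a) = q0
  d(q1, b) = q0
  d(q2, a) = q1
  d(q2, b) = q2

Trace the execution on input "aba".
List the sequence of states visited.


Input: aba
d(q0, a) = q0
d(q0, b) = q1
d(q1, a) = q0


q0 -> q0 -> q1 -> q0


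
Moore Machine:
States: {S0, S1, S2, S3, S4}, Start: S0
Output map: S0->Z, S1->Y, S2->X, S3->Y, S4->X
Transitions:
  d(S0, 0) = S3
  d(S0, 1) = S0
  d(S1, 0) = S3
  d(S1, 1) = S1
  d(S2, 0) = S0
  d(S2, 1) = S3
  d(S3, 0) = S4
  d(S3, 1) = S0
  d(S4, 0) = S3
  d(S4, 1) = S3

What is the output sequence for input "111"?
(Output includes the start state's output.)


Start: S0 (output Z)
  --1--> S0 (output Z)
  --1--> S0 (output Z)
  --1--> S0 (output Z)

"ZZZZ"


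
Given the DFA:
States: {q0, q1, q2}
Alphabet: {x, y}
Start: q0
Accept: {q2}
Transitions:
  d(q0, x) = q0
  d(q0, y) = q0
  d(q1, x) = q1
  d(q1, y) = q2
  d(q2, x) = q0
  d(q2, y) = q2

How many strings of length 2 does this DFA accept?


Enumerating all length-2 strings:
  "xx" -> q0 [reject]
  "xy" -> q0 [reject]
  "yx" -> q0 [reject]
  "yy" -> q0 [reject]

0 out of 4


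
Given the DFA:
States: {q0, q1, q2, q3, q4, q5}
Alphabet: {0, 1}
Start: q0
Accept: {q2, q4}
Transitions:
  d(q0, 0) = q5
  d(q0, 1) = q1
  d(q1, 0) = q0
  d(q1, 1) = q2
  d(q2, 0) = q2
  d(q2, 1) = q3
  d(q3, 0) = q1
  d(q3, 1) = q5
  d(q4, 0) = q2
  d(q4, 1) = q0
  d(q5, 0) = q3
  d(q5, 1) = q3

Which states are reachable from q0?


BFS from q0:
  layer 0: {q0}
  layer 1: {q1, q5}
  layer 2: {q2, q3}

{q0, q1, q2, q3, q5}


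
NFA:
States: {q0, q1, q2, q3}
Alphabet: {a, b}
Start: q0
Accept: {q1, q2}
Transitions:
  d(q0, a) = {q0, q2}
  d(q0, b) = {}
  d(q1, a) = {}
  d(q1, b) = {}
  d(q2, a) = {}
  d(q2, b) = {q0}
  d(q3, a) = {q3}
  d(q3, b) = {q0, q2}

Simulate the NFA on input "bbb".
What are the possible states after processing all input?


Start: {q0}
  --b--> {}
  --b--> {}
  --b--> {}

{} (empty set, no valid transitions)


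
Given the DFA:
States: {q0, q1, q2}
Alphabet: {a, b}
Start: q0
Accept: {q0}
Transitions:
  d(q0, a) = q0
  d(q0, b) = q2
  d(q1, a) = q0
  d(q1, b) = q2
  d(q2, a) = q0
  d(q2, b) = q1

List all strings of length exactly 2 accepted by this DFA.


All strings of length 2: 4 total
Accepted: 2

"aa", "ba"


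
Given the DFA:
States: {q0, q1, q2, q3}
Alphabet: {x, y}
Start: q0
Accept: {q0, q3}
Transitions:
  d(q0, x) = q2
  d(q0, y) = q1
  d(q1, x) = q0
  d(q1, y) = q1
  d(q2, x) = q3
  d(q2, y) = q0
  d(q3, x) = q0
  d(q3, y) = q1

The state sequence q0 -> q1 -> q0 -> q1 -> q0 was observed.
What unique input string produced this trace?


Trace back each transition to find the symbol:
  q0 --[y]--> q1
  q1 --[x]--> q0
  q0 --[y]--> q1
  q1 --[x]--> q0

"yxyx"


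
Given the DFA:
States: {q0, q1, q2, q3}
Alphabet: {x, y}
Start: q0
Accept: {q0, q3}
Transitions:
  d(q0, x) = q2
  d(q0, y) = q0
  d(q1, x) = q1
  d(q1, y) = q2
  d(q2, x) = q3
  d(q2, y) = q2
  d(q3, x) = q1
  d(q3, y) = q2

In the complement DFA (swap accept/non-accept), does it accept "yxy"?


Trace: q0 -> q0 -> q2 -> q2
Final: q2
Original accept: {q0, q3}
Complement: q2 is not in original accept

Yes, complement accepts (original rejects)


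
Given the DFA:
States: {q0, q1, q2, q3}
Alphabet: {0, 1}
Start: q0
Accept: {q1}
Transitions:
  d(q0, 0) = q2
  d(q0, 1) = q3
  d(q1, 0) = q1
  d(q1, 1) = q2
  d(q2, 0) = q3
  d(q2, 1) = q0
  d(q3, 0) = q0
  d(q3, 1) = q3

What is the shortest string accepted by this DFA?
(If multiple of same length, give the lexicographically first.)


BFS by string length (lex-first path to each state shown):
  len 0: q0<-""
  len 1: q2<-"0", q3<-"1"
  len 2: q0<-"01", q3<-"00"
  len 3: q0<-"000", q2<-"010", q3<-"001"
  len 4: q0<-"0010", q2<-"0000", q3<-"0001"
  len 5: q0<-"00001", q2<-"00100", q3<-"00000"
  len 6: q0<-"000000", q2<-"000010", q3<-"000001"
  len 7: q0<-"0000010", q2<-"0000000", q3<-"0000001"
  len 8: q0<-"00000001", q2<-"00000100", q3<-"00000000"

No string accepted (empty language)


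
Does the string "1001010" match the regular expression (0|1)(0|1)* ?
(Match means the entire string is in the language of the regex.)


|string| = 7; first = '1'; last = '0'

Yes, "1001010" matches (0|1)(0|1)*


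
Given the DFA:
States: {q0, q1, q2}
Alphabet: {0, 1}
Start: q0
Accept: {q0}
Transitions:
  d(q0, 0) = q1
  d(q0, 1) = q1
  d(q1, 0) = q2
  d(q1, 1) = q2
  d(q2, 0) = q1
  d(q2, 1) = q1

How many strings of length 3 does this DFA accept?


Enumerating all length-3 strings:
  "000" -> q1 [reject]
  "001" -> q1 [reject]
  "010" -> q1 [reject]
  "011" -> q1 [reject]
  "100" -> q1 [reject]
  "101" -> q1 [reject]
  "110" -> q1 [reject]
  "111" -> q1 [reject]

0 out of 8


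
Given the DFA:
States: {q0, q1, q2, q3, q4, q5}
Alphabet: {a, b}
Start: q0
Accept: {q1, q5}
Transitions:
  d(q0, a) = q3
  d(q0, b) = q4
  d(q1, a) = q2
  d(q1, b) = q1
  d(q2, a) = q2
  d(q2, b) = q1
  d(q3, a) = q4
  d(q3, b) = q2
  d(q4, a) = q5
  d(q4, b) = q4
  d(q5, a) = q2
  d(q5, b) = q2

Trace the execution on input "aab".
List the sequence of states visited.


Input: aab
d(q0, a) = q3
d(q3, a) = q4
d(q4, b) = q4


q0 -> q3 -> q4 -> q4


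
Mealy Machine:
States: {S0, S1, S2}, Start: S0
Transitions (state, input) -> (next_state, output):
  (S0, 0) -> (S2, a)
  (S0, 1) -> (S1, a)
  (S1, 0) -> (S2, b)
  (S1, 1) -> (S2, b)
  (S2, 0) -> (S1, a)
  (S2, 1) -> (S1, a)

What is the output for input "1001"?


Step-by-step:
  (S0, 1) -> (S1, a)
  (S1, 0) -> (S2, b)
  (S2, 0) -> (S1, a)
  (S1, 1) -> (S2, b)

"abab"


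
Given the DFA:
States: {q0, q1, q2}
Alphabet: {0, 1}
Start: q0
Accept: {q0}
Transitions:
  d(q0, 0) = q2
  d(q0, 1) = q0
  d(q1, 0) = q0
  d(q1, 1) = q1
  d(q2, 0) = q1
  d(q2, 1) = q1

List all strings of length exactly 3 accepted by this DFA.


All strings of length 3: 8 total
Accepted: 3

"000", "010", "111"


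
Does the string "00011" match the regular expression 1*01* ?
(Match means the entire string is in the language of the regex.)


|string| = 5; first = '0'; last = '1'

No, "00011" does not match 1*01*


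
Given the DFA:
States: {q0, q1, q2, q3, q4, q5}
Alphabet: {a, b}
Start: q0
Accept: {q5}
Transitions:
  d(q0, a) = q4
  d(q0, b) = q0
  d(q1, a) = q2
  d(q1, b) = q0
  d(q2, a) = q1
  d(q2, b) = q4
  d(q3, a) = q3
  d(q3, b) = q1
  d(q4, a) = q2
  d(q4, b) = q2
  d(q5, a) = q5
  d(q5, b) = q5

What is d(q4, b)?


Looking up transition d(q4, b)

q2


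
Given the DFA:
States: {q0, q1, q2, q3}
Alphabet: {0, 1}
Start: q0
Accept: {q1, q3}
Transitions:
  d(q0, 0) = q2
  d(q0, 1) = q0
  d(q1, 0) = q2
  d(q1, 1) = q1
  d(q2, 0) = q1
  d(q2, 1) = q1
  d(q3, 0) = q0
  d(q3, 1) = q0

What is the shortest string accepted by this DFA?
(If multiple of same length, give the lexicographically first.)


BFS by string length (lex-first path to each state shown):
  len 0: q0<-""
  len 1: q0<-"1", q2<-"0"
  len 2: q0<-"11", q1<-"00", q2<-"10"
Found accept state at length 2.

"00"


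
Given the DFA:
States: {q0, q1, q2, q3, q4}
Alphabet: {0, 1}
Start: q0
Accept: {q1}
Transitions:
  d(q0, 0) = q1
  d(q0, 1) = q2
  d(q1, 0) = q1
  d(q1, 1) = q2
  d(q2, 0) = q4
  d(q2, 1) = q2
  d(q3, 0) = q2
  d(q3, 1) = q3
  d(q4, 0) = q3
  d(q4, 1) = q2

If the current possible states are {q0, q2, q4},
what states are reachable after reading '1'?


Apply transition on '1' from each current state:
  d(q0, 1) = q2
  d(q2, 1) = q2
  d(q4, 1) = q2

{q2}


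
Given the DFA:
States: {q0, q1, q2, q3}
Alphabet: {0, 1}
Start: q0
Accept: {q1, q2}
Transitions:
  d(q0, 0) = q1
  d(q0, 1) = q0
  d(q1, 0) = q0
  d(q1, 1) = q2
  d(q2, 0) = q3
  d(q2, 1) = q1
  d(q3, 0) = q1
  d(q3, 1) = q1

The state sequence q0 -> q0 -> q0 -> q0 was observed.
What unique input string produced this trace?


Trace back each transition to find the symbol:
  q0 --[1]--> q0
  q0 --[1]--> q0
  q0 --[1]--> q0

"111"


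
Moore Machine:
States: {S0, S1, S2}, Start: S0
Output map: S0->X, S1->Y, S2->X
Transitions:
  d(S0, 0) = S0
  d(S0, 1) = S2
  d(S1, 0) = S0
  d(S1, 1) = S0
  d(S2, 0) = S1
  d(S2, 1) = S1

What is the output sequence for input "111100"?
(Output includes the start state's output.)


Start: S0 (output X)
  --1--> S2 (output X)
  --1--> S1 (output Y)
  --1--> S0 (output X)
  --1--> S2 (output X)
  --0--> S1 (output Y)
  --0--> S0 (output X)

"XXYXXYX"


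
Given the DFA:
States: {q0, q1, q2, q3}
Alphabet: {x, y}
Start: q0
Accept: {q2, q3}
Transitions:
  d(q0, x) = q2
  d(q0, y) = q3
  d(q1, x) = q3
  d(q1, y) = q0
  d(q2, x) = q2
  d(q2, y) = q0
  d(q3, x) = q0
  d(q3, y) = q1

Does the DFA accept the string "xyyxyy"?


Trace: q0 -> q2 -> q0 -> q3 -> q0 -> q3 -> q1
Final state: q1
Accept states: {q2, q3}

No, rejected (final state q1 is not an accept state)


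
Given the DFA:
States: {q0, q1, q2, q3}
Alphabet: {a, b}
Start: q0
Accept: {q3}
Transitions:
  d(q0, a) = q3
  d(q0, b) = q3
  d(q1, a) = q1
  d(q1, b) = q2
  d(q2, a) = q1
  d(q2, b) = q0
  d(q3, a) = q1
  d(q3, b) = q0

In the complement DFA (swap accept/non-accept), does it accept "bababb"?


Trace: q0 -> q3 -> q1 -> q2 -> q1 -> q2 -> q0
Final: q0
Original accept: {q3}
Complement: q0 is not in original accept

Yes, complement accepts (original rejects)


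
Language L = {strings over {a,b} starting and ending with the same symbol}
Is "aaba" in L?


first = 'a', last = 'a'

Yes, "aaba" is in L


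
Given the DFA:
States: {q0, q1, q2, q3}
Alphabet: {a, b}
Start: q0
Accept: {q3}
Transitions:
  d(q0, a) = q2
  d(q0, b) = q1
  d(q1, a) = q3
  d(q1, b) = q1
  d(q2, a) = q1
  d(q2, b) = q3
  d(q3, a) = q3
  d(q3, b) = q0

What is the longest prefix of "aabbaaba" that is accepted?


Run the DFA, marking each prefix where the state is accepting:
  "" -> q0 [reject]
  "a" -> q2 [reject]
  "aa" -> q1 [reject]
  "aab" -> q1 [reject]
  "aabb" -> q1 [reject]
  "aabba" -> q3 [accept]
  "aabbaa" -> q3 [accept]
  "aabbaab" -> q0 [reject]
  "aabbaaba" -> q2 [reject]

"aabbaa"


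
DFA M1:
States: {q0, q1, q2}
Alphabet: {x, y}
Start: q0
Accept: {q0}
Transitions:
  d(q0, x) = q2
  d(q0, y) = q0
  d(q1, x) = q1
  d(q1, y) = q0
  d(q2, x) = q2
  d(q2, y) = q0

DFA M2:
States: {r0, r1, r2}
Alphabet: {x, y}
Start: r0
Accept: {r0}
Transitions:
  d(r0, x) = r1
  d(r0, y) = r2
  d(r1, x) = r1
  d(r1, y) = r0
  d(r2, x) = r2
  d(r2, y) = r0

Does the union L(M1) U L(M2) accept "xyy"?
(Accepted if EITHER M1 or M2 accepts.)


M1: final=q0 accepted=True
M2: final=r2 accepted=False

Yes, union accepts


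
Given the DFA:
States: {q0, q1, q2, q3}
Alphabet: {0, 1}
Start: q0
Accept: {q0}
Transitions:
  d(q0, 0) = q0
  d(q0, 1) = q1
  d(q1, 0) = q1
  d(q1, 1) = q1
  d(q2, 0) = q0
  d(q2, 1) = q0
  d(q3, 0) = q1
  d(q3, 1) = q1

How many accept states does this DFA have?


Accept states listed: {q0}
Counting: q0(1)

1


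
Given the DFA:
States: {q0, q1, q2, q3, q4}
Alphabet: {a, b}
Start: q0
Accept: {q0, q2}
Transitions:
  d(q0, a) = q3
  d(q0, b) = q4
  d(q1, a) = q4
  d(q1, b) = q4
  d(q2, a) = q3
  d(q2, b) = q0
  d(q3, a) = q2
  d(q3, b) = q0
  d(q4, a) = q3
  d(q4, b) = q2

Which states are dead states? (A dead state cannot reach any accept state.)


Forward reachability from each state:
  q0 -> reaches accept state q0 (live)
  q1 -> reaches accept state q0 (live)
  q2 -> reaches accept state q0 (live)
  q3 -> reaches accept state q0 (live)
  q4 -> reaches accept state q0 (live)

None (all states can reach an accept state)


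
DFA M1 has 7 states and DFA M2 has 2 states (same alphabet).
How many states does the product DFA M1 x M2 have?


Product construction pairs every M1 state with every M2 state.
7 * 2 = 14

14


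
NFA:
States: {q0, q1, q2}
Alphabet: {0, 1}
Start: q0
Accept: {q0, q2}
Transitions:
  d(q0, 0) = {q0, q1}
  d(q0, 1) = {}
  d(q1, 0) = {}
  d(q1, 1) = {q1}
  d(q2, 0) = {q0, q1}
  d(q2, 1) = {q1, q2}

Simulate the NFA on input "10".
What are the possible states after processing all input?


Start: {q0}
  --1--> {}
  --0--> {}

{} (empty set, no valid transitions)


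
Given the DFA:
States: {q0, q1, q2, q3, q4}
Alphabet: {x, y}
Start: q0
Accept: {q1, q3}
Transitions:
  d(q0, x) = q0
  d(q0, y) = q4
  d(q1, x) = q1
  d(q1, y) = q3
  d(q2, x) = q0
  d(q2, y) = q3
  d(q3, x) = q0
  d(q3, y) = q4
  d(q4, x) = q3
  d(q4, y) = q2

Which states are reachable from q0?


BFS from q0:
  layer 0: {q0}
  layer 1: {q4}
  layer 2: {q2, q3}

{q0, q2, q3, q4}


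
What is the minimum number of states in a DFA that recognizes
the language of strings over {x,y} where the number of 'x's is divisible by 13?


States track (count of 'x') mod 13.
Need 13 states: one per remainder 0..12; accept = remainder 0.

13


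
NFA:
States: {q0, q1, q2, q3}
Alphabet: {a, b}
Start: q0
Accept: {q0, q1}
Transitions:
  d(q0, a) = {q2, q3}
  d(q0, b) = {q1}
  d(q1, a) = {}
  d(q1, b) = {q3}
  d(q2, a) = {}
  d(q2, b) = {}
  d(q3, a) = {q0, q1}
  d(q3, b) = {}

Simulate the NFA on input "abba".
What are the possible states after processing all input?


Start: {q0}
  --a--> {q2, q3}
  --b--> {}
  --b--> {}
  --a--> {}

{} (empty set, no valid transitions)


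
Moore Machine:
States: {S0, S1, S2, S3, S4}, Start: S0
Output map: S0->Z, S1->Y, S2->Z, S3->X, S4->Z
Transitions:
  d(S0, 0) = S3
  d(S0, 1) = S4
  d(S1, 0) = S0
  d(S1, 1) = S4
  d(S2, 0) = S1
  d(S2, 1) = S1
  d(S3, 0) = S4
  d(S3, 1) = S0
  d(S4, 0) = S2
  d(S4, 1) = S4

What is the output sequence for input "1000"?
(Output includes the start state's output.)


Start: S0 (output Z)
  --1--> S4 (output Z)
  --0--> S2 (output Z)
  --0--> S1 (output Y)
  --0--> S0 (output Z)

"ZZZYZ"


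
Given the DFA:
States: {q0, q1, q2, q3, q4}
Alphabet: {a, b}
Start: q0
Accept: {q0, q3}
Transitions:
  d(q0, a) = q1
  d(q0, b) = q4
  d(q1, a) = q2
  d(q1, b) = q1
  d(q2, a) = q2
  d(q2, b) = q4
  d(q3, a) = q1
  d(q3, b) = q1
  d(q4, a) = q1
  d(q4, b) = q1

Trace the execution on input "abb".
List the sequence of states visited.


Input: abb
d(q0, a) = q1
d(q1, b) = q1
d(q1, b) = q1


q0 -> q1 -> q1 -> q1


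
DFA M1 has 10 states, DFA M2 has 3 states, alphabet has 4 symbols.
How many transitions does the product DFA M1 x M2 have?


Product DFA has 10 * 3 = 30 states.
Each has 4 transitions: 30 * 4 = 120

120


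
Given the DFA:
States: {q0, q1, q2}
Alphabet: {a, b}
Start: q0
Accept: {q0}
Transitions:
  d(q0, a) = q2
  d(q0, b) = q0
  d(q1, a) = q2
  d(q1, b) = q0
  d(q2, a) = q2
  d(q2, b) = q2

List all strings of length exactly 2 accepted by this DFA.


All strings of length 2: 4 total
Accepted: 1

"bb"


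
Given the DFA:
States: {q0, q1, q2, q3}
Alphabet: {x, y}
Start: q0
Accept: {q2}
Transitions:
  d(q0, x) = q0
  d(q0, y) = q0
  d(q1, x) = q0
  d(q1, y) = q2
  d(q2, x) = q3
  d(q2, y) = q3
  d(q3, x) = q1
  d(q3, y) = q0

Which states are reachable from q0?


BFS from q0:
  layer 0: {q0}

{q0}


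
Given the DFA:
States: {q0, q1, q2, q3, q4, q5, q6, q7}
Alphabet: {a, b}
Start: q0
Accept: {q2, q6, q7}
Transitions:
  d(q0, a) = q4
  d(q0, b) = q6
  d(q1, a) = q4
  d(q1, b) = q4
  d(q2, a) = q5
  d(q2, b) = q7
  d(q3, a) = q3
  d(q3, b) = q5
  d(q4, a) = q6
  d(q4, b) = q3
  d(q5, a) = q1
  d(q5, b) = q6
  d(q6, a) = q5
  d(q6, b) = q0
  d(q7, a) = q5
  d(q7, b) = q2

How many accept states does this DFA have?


Accept states listed: {q2, q6, q7}
Counting: q2(1) q6(2) q7(3)

3


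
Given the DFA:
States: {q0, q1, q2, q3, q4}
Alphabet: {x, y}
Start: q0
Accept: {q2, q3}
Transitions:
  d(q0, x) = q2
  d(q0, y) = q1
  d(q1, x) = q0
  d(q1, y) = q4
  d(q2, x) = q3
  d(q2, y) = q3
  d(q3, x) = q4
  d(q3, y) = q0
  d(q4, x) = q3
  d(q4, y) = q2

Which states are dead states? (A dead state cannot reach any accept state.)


Forward reachability from each state:
  q0 -> reaches accept state q2 (live)
  q1 -> reaches accept state q2 (live)
  q2 -> reaches accept state q2 (live)
  q3 -> reaches accept state q2 (live)
  q4 -> reaches accept state q2 (live)

None (all states can reach an accept state)
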